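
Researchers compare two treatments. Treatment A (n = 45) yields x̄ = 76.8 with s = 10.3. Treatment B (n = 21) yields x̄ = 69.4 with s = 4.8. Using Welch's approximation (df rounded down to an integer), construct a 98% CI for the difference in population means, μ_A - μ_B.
(2.96, 11.84)

Difference: x̄₁ - x̄₂ = 7.40
SE = √(s₁²/n₁ + s₂²/n₂) = √(10.3²/45 + 4.8²/21) = 1.8587
df = 63.99 → 63 (Welch–Satterthwaite, rounded down)
t* = 2.387

CI: 7.40 ± 2.387 · 1.8587 = 7.40 ± 4.44 = (2.96, 11.84)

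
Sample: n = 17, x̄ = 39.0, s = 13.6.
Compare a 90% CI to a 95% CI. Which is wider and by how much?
95% CI is wider by 2.47

df = 16
90% CI: t* = 1.746, (33.24, 44.76), width = 2 · t* · s/√n = 11.52
95% CI: t* = 2.120, (32.01, 45.99), width = 2 · t* · s/√n = 13.99

The 95% CI is wider by 13.99 - 11.52 = 2.47.
Higher confidence requires a wider interval.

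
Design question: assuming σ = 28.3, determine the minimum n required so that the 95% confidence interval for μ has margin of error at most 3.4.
n ≥ 267

For margin E ≤ 3.4:
n ≥ (z* · σ / E)²
n ≥ (1.960 · 28.3 / 3.4)²
n ≥ 266.15

Minimum n = 267 (rounding up)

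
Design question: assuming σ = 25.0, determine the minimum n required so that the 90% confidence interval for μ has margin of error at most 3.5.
n ≥ 139

For margin E ≤ 3.5:
n ≥ (z* · σ / E)²
n ≥ (1.645 · 25.0 / 3.5)²
n ≥ 138.06

Minimum n = 139 (rounding up)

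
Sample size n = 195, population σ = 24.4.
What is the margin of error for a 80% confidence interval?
Margin of error = 2.24

Margin of error = z* · σ/√n
= 1.282 · 24.4/√195
= 1.282 · 24.4/13.9642
= 2.24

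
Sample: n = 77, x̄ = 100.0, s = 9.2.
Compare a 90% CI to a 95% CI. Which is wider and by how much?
95% CI is wider by 0.69

df = 76
90% CI: t* = 1.665, (98.25, 101.75), width = 2 · t* · s/√n = 3.49
95% CI: t* = 1.992, (97.91, 102.09), width = 2 · t* · s/√n = 4.18

The 95% CI is wider by 4.18 - 3.49 = 0.69.
Higher confidence requires a wider interval.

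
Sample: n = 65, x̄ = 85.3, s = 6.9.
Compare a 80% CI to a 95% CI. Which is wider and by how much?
95% CI is wider by 1.20

df = 64
80% CI: t* = 1.295, (84.19, 86.41), width = 2 · t* · s/√n = 2.22
95% CI: t* = 1.998, (83.59, 87.01), width = 2 · t* · s/√n = 3.42

The 95% CI is wider by 3.42 - 2.22 = 1.20.
Higher confidence requires a wider interval.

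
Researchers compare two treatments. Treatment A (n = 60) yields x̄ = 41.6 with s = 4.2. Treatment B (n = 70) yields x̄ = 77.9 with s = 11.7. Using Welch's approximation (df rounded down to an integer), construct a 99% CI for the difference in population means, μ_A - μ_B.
(-40.25, -32.35)

Difference: x̄₁ - x̄₂ = -36.30
SE = √(s₁²/n₁ + s₂²/n₂) = √(4.2²/60 + 11.7²/70) = 1.4999
df = 88.96 → 88 (Welch–Satterthwaite, rounded down)
t* = 2.633

CI: -36.30 ± 2.633 · 1.4999 = -36.30 ± 3.95 = (-40.25, -32.35)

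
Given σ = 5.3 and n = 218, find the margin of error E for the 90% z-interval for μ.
Margin of error = 0.59

Margin of error = z* · σ/√n
= 1.645 · 5.3/√218
= 1.645 · 5.3/14.7648
= 0.59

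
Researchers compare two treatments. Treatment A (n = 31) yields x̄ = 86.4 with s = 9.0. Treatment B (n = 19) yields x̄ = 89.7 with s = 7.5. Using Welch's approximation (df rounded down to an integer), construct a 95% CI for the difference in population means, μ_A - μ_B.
(-8.06, 1.46)

Difference: x̄₁ - x̄₂ = -3.30
SE = √(s₁²/n₁ + s₂²/n₂) = √(9.0²/31 + 7.5²/19) = 2.3608
df = 43.48 → 43 (Welch–Satterthwaite, rounded down)
t* = 2.017

CI: -3.30 ± 2.017 · 2.3608 = -3.30 ± 4.76 = (-8.06, 1.46)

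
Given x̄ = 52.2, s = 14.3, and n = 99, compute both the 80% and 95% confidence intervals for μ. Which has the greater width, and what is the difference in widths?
95% CI is wider by 1.99

df = 98
80% CI: t* = 1.290, (50.35, 54.05), width = 2 · t* · s/√n = 3.71
95% CI: t* = 1.984, (49.35, 55.05), width = 2 · t* · s/√n = 5.70

The 95% CI is wider by 5.70 - 3.71 = 1.99.
Higher confidence requires a wider interval.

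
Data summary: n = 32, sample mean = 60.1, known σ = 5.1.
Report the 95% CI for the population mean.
(58.33, 61.87)

z-interval (σ known):
z* = 1.960 for 95% confidence

Margin of error = z* · σ/√n = 1.960 · 5.1/√32 = 1.77

CI: (60.1 - 1.77, 60.1 + 1.77) = (58.33, 61.87)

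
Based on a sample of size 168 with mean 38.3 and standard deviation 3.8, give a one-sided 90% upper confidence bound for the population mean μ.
μ ≤ 38.68

Upper bound (one-sided):
t* = 1.287 (one-sided for 90%)
Upper bound = x̄ + t* · s/√n = 38.3 + 1.287 · 3.8/√168 = 38.68

We are 90% confident that μ ≤ 38.68.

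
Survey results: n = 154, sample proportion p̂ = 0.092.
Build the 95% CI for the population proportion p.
(0.046, 0.138)

Proportion CI:
SE = √(p̂(1-p̂)/n) = √(0.092 · 0.908 / 154) = 0.02329

z* = 1.960
Margin = z* · SE = 1.960 · 0.02329 = 0.0456

CI: 0.092 ± 0.0456 = (0.046, 0.138)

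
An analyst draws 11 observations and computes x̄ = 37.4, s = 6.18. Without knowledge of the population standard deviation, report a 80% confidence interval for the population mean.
(34.84, 39.96)

t-interval (σ unknown):
df = n - 1 = 10
t* = 1.372 for 80% confidence

Margin of error = t* · s/√n = 1.372 · 6.18/√11 = 2.56

CI: (34.84, 39.96)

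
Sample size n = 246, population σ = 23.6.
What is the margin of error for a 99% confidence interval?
Margin of error = 3.88

Margin of error = z* · σ/√n
= 2.576 · 23.6/√246
= 2.576 · 23.6/15.6844
= 3.88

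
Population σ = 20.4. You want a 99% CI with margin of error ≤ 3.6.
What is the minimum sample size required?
n ≥ 214

For margin E ≤ 3.6:
n ≥ (z* · σ / E)²
n ≥ (2.576 · 20.4 / 3.6)²
n ≥ 213.08

Minimum n = 214 (rounding up)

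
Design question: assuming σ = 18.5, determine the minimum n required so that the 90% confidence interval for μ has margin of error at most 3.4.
n ≥ 81

For margin E ≤ 3.4:
n ≥ (z* · σ / E)²
n ≥ (1.645 · 18.5 / 3.4)²
n ≥ 80.12

Minimum n = 81 (rounding up)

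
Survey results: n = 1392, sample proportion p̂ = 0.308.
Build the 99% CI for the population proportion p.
(0.276, 0.340)

Proportion CI:
SE = √(p̂(1-p̂)/n) = √(0.308 · 0.692 / 1392) = 0.01237

z* = 2.576
Margin = z* · SE = 2.576 · 0.01237 = 0.0319

CI: 0.308 ± 0.0319 = (0.276, 0.340)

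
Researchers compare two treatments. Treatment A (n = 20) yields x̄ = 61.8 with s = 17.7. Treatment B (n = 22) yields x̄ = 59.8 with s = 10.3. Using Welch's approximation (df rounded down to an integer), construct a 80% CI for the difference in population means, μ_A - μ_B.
(-3.93, 7.93)

Difference: x̄₁ - x̄₂ = 2.00
SE = √(s₁²/n₁ + s₂²/n₂) = √(17.7²/20 + 10.3²/22) = 4.5262
df = 29.93 → 29 (Welch–Satterthwaite, rounded down)
t* = 1.311

CI: 2.00 ± 1.311 · 4.5262 = 2.00 ± 5.93 = (-3.93, 7.93)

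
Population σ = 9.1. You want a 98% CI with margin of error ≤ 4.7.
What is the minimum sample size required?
n ≥ 21

For margin E ≤ 4.7:
n ≥ (z* · σ / E)²
n ≥ (2.326 · 9.1 / 4.7)²
n ≥ 20.28

Minimum n = 21 (rounding up)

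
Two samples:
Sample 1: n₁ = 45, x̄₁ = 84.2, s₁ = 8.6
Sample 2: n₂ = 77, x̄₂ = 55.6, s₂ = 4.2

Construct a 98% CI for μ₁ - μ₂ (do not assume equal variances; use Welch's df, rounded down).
(25.32, 31.88)

Difference: x̄₁ - x̄₂ = 28.60
SE = √(s₁²/n₁ + s₂²/n₂) = √(8.6²/45 + 4.2²/77) = 1.3684
df = 56.49 → 56 (Welch–Satterthwaite, rounded down)
t* = 2.395

CI: 28.60 ± 2.395 · 1.3684 = 28.60 ± 3.28 = (25.32, 31.88)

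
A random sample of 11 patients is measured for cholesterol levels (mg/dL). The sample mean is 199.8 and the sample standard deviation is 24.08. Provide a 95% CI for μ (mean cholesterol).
(183.62, 215.98)

t-interval (σ unknown):
df = n - 1 = 10
t* = 2.228 for 95% confidence

Margin of error = t* · s/√n = 2.228 · 24.08/√11 = 16.18

CI: (183.62, 215.98)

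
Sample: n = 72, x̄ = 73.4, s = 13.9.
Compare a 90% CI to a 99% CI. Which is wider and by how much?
99% CI is wider by 3.21

df = 71
90% CI: t* = 1.667, (70.67, 76.13), width = 2 · t* · s/√n = 5.46
99% CI: t* = 2.647, (69.06, 77.74), width = 2 · t* · s/√n = 8.67

The 99% CI is wider by 8.67 - 5.46 = 3.21.
Higher confidence requires a wider interval.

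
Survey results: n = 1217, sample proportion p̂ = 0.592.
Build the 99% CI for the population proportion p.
(0.556, 0.628)

Proportion CI:
SE = √(p̂(1-p̂)/n) = √(0.592 · 0.408 / 1217) = 0.01409

z* = 2.576
Margin = z* · SE = 2.576 · 0.01409 = 0.0363

CI: 0.592 ± 0.0363 = (0.556, 0.628)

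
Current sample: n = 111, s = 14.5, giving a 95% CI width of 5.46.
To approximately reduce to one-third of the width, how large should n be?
n ≈ 999

CI width ∝ 1/√n
To reduce width by factor 3, need √n to grow by 3 → need 3² = 9 times as many samples.

Current: n = 111, width = 5.46
New: n = 999, width ≈ 1.80

Width reduced by factor of 5.46/1.80 = 3.03.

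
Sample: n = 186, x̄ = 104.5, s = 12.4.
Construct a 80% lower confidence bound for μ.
μ ≥ 103.73

Lower bound (one-sided):
t* = 0.844 (one-sided for 80%)
Lower bound = x̄ - t* · s/√n = 104.5 - 0.844 · 12.4/√186 = 103.73

We are 80% confident that μ ≥ 103.73.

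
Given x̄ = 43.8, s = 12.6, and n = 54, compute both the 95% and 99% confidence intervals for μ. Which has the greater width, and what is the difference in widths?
99% CI is wider by 2.28

df = 53
95% CI: t* = 2.006, (40.36, 47.24), width = 2 · t* · s/√n = 6.88
99% CI: t* = 2.672, (39.22, 48.38), width = 2 · t* · s/√n = 9.16

The 99% CI is wider by 9.16 - 6.88 = 2.28.
Higher confidence requires a wider interval.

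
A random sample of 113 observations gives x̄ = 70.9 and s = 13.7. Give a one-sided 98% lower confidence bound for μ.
μ ≥ 68.22

Lower bound (one-sided):
t* = 2.078 (one-sided for 98%)
Lower bound = x̄ - t* · s/√n = 70.9 - 2.078 · 13.7/√113 = 68.22

We are 98% confident that μ ≥ 68.22.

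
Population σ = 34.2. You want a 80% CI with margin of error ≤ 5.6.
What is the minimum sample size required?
n ≥ 62

For margin E ≤ 5.6:
n ≥ (z* · σ / E)²
n ≥ (1.282 · 34.2 / 5.6)²
n ≥ 61.30

Minimum n = 62 (rounding up)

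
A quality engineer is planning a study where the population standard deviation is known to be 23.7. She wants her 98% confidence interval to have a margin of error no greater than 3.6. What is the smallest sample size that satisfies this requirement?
n ≥ 235

For margin E ≤ 3.6:
n ≥ (z* · σ / E)²
n ≥ (2.326 · 23.7 / 3.6)²
n ≥ 234.48

Minimum n = 235 (rounding up)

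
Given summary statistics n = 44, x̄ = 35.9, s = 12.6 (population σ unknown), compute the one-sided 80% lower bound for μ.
μ ≥ 34.29

Lower bound (one-sided):
t* = 0.850 (one-sided for 80%)
Lower bound = x̄ - t* · s/√n = 35.9 - 0.850 · 12.6/√44 = 34.29

We are 80% confident that μ ≥ 34.29.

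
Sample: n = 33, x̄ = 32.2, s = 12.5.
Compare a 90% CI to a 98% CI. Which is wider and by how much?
98% CI is wider by 3.29

df = 32
90% CI: t* = 1.694, (28.51, 35.89), width = 2 · t* · s/√n = 7.37
98% CI: t* = 2.449, (26.87, 37.53), width = 2 · t* · s/√n = 10.66

The 98% CI is wider by 10.66 - 7.37 = 3.29.
Higher confidence requires a wider interval.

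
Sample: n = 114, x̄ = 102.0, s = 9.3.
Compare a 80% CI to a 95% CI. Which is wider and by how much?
95% CI is wider by 1.20

df = 113
80% CI: t* = 1.289, (100.88, 103.12), width = 2 · t* · s/√n = 2.25
95% CI: t* = 1.981, (100.27, 103.73), width = 2 · t* · s/√n = 3.45

The 95% CI is wider by 3.45 - 2.25 = 1.20.
Higher confidence requires a wider interval.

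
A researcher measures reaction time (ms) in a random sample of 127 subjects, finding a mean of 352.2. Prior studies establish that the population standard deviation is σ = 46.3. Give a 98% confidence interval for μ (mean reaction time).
(342.64, 361.76)

z-interval (σ known):
z* = 2.326 for 98% confidence

Margin of error = z* · σ/√n = 2.326 · 46.3/√127 = 9.56

CI: (352.2 - 9.56, 352.2 + 9.56) = (342.64, 361.76)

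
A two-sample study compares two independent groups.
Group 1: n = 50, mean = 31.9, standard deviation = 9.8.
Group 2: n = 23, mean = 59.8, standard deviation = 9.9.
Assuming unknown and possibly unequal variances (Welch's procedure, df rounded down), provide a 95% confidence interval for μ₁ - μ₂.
(-32.92, -22.88)

Difference: x̄₁ - x̄₂ = -27.90
SE = √(s₁²/n₁ + s₂²/n₂) = √(9.8²/50 + 9.9²/23) = 2.4864
df = 42.43 → 42 (Welch–Satterthwaite, rounded down)
t* = 2.018

CI: -27.90 ± 2.018 · 2.4864 = -27.90 ± 5.02 = (-32.92, -22.88)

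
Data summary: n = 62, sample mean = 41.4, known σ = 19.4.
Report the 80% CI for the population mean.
(38.24, 44.56)

z-interval (σ known):
z* = 1.282 for 80% confidence

Margin of error = z* · σ/√n = 1.282 · 19.4/√62 = 3.16

CI: (41.4 - 3.16, 41.4 + 3.16) = (38.24, 44.56)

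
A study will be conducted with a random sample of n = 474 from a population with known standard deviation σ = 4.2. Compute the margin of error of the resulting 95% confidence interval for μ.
Margin of error = 0.38

Margin of error = z* · σ/√n
= 1.960 · 4.2/√474
= 1.960 · 4.2/21.7715
= 0.38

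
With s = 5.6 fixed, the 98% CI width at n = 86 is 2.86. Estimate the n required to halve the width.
n ≈ 344

CI width ∝ 1/√n
To reduce width by factor 2, need √n to grow by 2 → need 2² = 4 times as many samples.

Current: n = 86, width = 2.86
New: n = 344, width ≈ 1.41

Width reduced by factor of 2.86/1.41 = 2.03.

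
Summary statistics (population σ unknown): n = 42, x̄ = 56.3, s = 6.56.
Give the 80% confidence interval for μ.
(54.98, 57.62)

t-interval (σ unknown):
df = n - 1 = 41
t* = 1.303 for 80% confidence

Margin of error = t* · s/√n = 1.303 · 6.56/√42 = 1.32

CI: (54.98, 57.62)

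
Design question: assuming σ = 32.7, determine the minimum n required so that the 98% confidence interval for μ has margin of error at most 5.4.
n ≥ 199

For margin E ≤ 5.4:
n ≥ (z* · σ / E)²
n ≥ (2.326 · 32.7 / 5.4)²
n ≥ 198.39

Minimum n = 199 (rounding up)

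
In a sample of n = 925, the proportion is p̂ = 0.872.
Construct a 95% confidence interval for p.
(0.850, 0.894)

Proportion CI:
SE = √(p̂(1-p̂)/n) = √(0.872 · 0.128 / 925) = 0.01098

z* = 1.960
Margin = z* · SE = 1.960 · 0.01098 = 0.0215

CI: 0.872 ± 0.0215 = (0.850, 0.894)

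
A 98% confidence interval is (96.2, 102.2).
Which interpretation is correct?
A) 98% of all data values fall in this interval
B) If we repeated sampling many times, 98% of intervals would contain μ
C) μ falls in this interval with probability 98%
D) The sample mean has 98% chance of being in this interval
B

A) Wrong — a CI is about the parameter μ, not individual data values.
B) Correct — this is the frequentist long-run coverage interpretation.
C) Wrong — μ is fixed; the randomness lives in the interval, not in μ.
D) Wrong — x̄ is observed and sits in the interval by construction.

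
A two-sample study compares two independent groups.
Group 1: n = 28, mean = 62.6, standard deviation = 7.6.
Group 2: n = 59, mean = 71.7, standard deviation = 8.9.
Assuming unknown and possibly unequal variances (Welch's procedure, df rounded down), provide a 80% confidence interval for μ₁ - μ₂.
(-11.49, -6.71)

Difference: x̄₁ - x̄₂ = -9.10
SE = √(s₁²/n₁ + s₂²/n₂) = √(7.6²/28 + 8.9²/59) = 1.8454
df = 61.46 → 61 (Welch–Satterthwaite, rounded down)
t* = 1.296

CI: -9.10 ± 1.296 · 1.8454 = -9.10 ± 2.39 = (-11.49, -6.71)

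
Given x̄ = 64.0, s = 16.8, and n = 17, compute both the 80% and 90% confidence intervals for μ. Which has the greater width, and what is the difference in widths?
90% CI is wider by 3.33

df = 16
80% CI: t* = 1.337, (58.55, 69.45), width = 2 · t* · s/√n = 10.90
90% CI: t* = 1.746, (56.89, 71.11), width = 2 · t* · s/√n = 14.23

The 90% CI is wider by 14.23 - 10.90 = 3.33.
Higher confidence requires a wider interval.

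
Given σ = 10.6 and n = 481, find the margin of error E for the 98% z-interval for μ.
Margin of error = 1.12

Margin of error = z* · σ/√n
= 2.326 · 10.6/√481
= 2.326 · 10.6/21.9317
= 1.12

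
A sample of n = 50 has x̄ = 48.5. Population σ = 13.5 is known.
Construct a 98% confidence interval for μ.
(44.06, 52.94)

z-interval (σ known):
z* = 2.326 for 98% confidence

Margin of error = z* · σ/√n = 2.326 · 13.5/√50 = 4.44

CI: (48.5 - 4.44, 48.5 + 4.44) = (44.06, 52.94)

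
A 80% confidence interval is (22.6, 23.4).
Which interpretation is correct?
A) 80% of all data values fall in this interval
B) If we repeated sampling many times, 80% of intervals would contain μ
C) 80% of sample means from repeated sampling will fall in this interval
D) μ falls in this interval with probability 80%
B

A) Wrong — a CI is about the parameter μ, not individual data values.
B) Correct — this is the frequentist long-run coverage interpretation.
C) Wrong — coverage applies to intervals containing μ, not to future x̄ values.
D) Wrong — μ is fixed; the randomness lives in the interval, not in μ.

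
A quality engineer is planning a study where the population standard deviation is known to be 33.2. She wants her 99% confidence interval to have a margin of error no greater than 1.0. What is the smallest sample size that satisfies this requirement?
n ≥ 7315

For margin E ≤ 1.0:
n ≥ (z* · σ / E)²
n ≥ (2.576 · 33.2 / 1.0)²
n ≥ 7314.22

Minimum n = 7315 (rounding up)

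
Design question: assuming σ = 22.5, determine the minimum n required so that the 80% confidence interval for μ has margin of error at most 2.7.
n ≥ 115

For margin E ≤ 2.7:
n ≥ (z* · σ / E)²
n ≥ (1.282 · 22.5 / 2.7)²
n ≥ 114.13

Minimum n = 115 (rounding up)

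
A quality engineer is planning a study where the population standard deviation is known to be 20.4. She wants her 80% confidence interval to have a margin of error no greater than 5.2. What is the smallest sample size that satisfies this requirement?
n ≥ 26

For margin E ≤ 5.2:
n ≥ (z* · σ / E)²
n ≥ (1.282 · 20.4 / 5.2)²
n ≥ 25.29

Minimum n = 26 (rounding up)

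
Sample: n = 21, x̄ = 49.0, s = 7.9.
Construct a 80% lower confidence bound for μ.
μ ≥ 47.52

Lower bound (one-sided):
t* = 0.860 (one-sided for 80%)
Lower bound = x̄ - t* · s/√n = 49.0 - 0.860 · 7.9/√21 = 47.52

We are 80% confident that μ ≥ 47.52.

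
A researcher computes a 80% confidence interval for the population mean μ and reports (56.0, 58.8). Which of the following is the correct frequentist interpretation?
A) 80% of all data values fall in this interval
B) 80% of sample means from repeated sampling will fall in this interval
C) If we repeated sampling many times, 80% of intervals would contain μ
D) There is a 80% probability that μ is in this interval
C

A) Wrong — a CI is about the parameter μ, not individual data values.
B) Wrong — coverage applies to intervals containing μ, not to future x̄ values.
C) Correct — this is the frequentist long-run coverage interpretation.
D) Wrong — μ is fixed; the randomness lives in the interval, not in μ.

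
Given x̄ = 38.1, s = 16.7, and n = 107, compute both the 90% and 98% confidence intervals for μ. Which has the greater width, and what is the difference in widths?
98% CI is wider by 2.27

df = 106
90% CI: t* = 1.659, (35.42, 40.78), width = 2 · t* · s/√n = 5.36
98% CI: t* = 2.362, (34.29, 41.91), width = 2 · t* · s/√n = 7.63

The 98% CI is wider by 7.63 - 5.36 = 2.27.
Higher confidence requires a wider interval.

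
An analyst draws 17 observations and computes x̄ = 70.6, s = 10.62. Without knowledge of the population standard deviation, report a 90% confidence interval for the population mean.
(66.10, 75.10)

t-interval (σ unknown):
df = n - 1 = 16
t* = 1.746 for 90% confidence

Margin of error = t* · s/√n = 1.746 · 10.62/√17 = 4.50

CI: (66.10, 75.10)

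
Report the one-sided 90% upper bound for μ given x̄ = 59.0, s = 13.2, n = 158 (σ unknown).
μ ≤ 60.35

Upper bound (one-sided):
t* = 1.287 (one-sided for 90%)
Upper bound = x̄ + t* · s/√n = 59.0 + 1.287 · 13.2/√158 = 60.35

We are 90% confident that μ ≤ 60.35.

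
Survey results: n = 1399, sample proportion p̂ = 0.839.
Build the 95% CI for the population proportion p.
(0.820, 0.858)

Proportion CI:
SE = √(p̂(1-p̂)/n) = √(0.839 · 0.161 / 1399) = 0.00983

z* = 1.960
Margin = z* · SE = 1.960 · 0.00983 = 0.0193

CI: 0.839 ± 0.0193 = (0.820, 0.858)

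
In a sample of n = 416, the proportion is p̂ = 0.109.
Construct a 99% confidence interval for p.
(0.070, 0.148)

Proportion CI:
SE = √(p̂(1-p̂)/n) = √(0.109 · 0.891 / 416) = 0.01528

z* = 2.576
Margin = z* · SE = 2.576 · 0.01528 = 0.0394

CI: 0.109 ± 0.0394 = (0.070, 0.148)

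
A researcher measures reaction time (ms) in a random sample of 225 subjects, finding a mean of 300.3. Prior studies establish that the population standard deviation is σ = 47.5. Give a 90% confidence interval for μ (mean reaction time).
(295.09, 305.51)

z-interval (σ known):
z* = 1.645 for 90% confidence

Margin of error = z* · σ/√n = 1.645 · 47.5/√225 = 5.21

CI: (300.3 - 5.21, 300.3 + 5.21) = (295.09, 305.51)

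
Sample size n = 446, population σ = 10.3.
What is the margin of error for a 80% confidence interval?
Margin of error = 0.63

Margin of error = z* · σ/√n
= 1.282 · 10.3/√446
= 1.282 · 10.3/21.1187
= 0.63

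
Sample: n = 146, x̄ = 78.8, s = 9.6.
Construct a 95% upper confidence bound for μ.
μ ≤ 80.11

Upper bound (one-sided):
t* = 1.655 (one-sided for 95%)
Upper bound = x̄ + t* · s/√n = 78.8 + 1.655 · 9.6/√146 = 80.11

We are 95% confident that μ ≤ 80.11.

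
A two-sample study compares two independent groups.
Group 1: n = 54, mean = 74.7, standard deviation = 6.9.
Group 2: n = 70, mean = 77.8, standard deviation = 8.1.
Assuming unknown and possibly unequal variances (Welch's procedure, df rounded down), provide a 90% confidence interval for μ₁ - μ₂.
(-5.34, -0.86)

Difference: x̄₁ - x̄₂ = -3.10
SE = √(s₁²/n₁ + s₂²/n₂) = √(6.9²/54 + 8.1²/70) = 1.3487
df = 120.76 → 120 (Welch–Satterthwaite, rounded down)
t* = 1.658

CI: -3.10 ± 1.658 · 1.3487 = -3.10 ± 2.24 = (-5.34, -0.86)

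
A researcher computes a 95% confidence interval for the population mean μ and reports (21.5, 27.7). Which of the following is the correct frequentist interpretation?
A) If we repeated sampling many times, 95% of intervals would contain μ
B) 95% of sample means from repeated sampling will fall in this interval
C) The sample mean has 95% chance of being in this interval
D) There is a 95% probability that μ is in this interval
A

A) Correct — this is the frequentist long-run coverage interpretation.
B) Wrong — coverage applies to intervals containing μ, not to future x̄ values.
C) Wrong — x̄ is observed and sits in the interval by construction.
D) Wrong — μ is fixed; the randomness lives in the interval, not in μ.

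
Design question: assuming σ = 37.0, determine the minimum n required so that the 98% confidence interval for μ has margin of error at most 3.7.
n ≥ 542

For margin E ≤ 3.7:
n ≥ (z* · σ / E)²
n ≥ (2.326 · 37.0 / 3.7)²
n ≥ 541.03

Minimum n = 542 (rounding up)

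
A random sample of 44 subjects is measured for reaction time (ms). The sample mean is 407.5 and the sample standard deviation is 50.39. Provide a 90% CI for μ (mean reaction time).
(394.73, 420.27)

t-interval (σ unknown):
df = n - 1 = 43
t* = 1.681 for 90% confidence

Margin of error = t* · s/√n = 1.681 · 50.39/√44 = 12.77

CI: (394.73, 420.27)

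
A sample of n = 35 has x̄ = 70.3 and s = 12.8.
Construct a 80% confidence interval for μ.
(67.47, 73.13)

t-interval (σ unknown):
df = n - 1 = 34
t* = 1.307 for 80% confidence

Margin of error = t* · s/√n = 1.307 · 12.8/√35 = 2.83

CI: (67.47, 73.13)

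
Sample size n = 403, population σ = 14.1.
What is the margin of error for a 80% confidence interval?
Margin of error = 0.90

Margin of error = z* · σ/√n
= 1.282 · 14.1/√403
= 1.282 · 14.1/20.0749
= 0.90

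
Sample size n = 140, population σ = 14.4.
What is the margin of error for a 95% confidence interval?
Margin of error = 2.39

Margin of error = z* · σ/√n
= 1.960 · 14.4/√140
= 1.960 · 14.4/11.8322
= 2.39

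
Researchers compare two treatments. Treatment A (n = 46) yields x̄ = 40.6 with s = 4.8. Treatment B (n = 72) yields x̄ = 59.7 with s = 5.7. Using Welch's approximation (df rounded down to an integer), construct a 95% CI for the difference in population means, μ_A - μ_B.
(-21.03, -17.17)

Difference: x̄₁ - x̄₂ = -19.10
SE = √(s₁²/n₁ + s₂²/n₂) = √(4.8²/46 + 5.7²/72) = 0.9758
df = 107.37 → 107 (Welch–Satterthwaite, rounded down)
t* = 1.982

CI: -19.10 ± 1.982 · 0.9758 = -19.10 ± 1.93 = (-21.03, -17.17)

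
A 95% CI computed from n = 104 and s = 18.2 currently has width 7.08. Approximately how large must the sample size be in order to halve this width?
n ≈ 416

CI width ∝ 1/√n
To reduce width by factor 2, need √n to grow by 2 → need 2² = 4 times as many samples.

Current: n = 104, width = 7.08
New: n = 416, width ≈ 3.51

Width reduced by factor of 7.08/3.51 = 2.02.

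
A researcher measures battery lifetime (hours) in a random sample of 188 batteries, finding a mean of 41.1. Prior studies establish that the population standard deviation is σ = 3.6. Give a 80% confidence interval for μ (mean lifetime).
(40.76, 41.44)

z-interval (σ known):
z* = 1.282 for 80% confidence

Margin of error = z* · σ/√n = 1.282 · 3.6/√188 = 0.34

CI: (41.1 - 0.34, 41.1 + 0.34) = (40.76, 41.44)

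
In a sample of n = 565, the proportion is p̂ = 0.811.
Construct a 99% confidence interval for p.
(0.769, 0.853)

Proportion CI:
SE = √(p̂(1-p̂)/n) = √(0.811 · 0.189 / 565) = 0.01647

z* = 2.576
Margin = z* · SE = 2.576 · 0.01647 = 0.0424

CI: 0.811 ± 0.0424 = (0.769, 0.853)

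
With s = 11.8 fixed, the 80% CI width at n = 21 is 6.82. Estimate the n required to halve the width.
n ≈ 84

CI width ∝ 1/√n
To reduce width by factor 2, need √n to grow by 2 → need 2² = 4 times as many samples.

Current: n = 21, width = 6.82
New: n = 84, width ≈ 3.33

Width reduced by factor of 6.82/3.33 = 2.05.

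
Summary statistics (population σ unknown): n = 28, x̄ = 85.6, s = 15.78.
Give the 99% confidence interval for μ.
(77.34, 93.86)

t-interval (σ unknown):
df = n - 1 = 27
t* = 2.771 for 99% confidence

Margin of error = t* · s/√n = 2.771 · 15.78/√28 = 8.26

CI: (77.34, 93.86)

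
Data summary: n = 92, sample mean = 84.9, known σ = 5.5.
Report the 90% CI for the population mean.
(83.96, 85.84)

z-interval (σ known):
z* = 1.645 for 90% confidence

Margin of error = z* · σ/√n = 1.645 · 5.5/√92 = 0.94

CI: (84.9 - 0.94, 84.9 + 0.94) = (83.96, 85.84)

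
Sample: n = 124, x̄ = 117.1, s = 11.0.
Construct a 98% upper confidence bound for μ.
μ ≤ 119.15

Upper bound (one-sided):
t* = 2.076 (one-sided for 98%)
Upper bound = x̄ + t* · s/√n = 117.1 + 2.076 · 11.0/√124 = 119.15

We are 98% confident that μ ≤ 119.15.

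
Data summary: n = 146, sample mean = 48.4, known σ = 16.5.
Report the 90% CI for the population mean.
(46.15, 50.65)

z-interval (σ known):
z* = 1.645 for 90% confidence

Margin of error = z* · σ/√n = 1.645 · 16.5/√146 = 2.25

CI: (48.4 - 2.25, 48.4 + 2.25) = (46.15, 50.65)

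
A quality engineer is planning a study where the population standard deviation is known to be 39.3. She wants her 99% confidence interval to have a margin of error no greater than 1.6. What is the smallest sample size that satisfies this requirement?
n ≥ 4004

For margin E ≤ 1.6:
n ≥ (z* · σ / E)²
n ≥ (2.576 · 39.3 / 1.6)²
n ≥ 4003.47

Minimum n = 4004 (rounding up)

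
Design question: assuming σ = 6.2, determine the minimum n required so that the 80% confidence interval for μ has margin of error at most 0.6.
n ≥ 176

For margin E ≤ 0.6:
n ≥ (z* · σ / E)²
n ≥ (1.282 · 6.2 / 0.6)²
n ≥ 175.49

Minimum n = 176 (rounding up)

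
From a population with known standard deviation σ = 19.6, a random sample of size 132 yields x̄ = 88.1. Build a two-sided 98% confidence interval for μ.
(84.13, 92.07)

z-interval (σ known):
z* = 2.326 for 98% confidence

Margin of error = z* · σ/√n = 2.326 · 19.6/√132 = 3.97

CI: (88.1 - 3.97, 88.1 + 3.97) = (84.13, 92.07)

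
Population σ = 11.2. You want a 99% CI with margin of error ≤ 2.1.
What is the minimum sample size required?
n ≥ 189

For margin E ≤ 2.1:
n ≥ (z* · σ / E)²
n ≥ (2.576 · 11.2 / 2.1)²
n ≥ 188.75

Minimum n = 189 (rounding up)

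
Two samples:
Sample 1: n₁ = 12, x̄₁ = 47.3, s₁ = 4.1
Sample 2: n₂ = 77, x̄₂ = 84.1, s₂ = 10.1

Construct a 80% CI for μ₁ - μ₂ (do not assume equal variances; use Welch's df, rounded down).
(-38.96, -34.64)

Difference: x̄₁ - x̄₂ = -36.80
SE = √(s₁²/n₁ + s₂²/n₂) = √(4.1²/12 + 10.1²/77) = 1.6510
df = 36.87 → 36 (Welch–Satterthwaite, rounded down)
t* = 1.306

CI: -36.80 ± 1.306 · 1.6510 = -36.80 ± 2.16 = (-38.96, -34.64)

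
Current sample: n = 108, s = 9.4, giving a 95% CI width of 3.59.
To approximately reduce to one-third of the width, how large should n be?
n ≈ 972

CI width ∝ 1/√n
To reduce width by factor 3, need √n to grow by 3 → need 3² = 9 times as many samples.

Current: n = 108, width = 3.59
New: n = 972, width ≈ 1.18

Width reduced by factor of 3.59/1.18 = 3.04.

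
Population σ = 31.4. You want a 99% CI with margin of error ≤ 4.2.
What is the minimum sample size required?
n ≥ 371

For margin E ≤ 4.2:
n ≥ (z* · σ / E)²
n ≥ (2.576 · 31.4 / 4.2)²
n ≥ 370.90

Minimum n = 371 (rounding up)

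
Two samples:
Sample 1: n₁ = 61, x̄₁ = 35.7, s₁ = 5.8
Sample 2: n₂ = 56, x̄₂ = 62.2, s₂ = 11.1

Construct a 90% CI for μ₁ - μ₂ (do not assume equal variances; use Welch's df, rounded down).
(-29.26, -23.74)

Difference: x̄₁ - x̄₂ = -26.50
SE = √(s₁²/n₁ + s₂²/n₂) = √(5.8²/61 + 11.1²/56) = 1.6588
df = 81.34 → 81 (Welch–Satterthwaite, rounded down)
t* = 1.664

CI: -26.50 ± 1.664 · 1.6588 = -26.50 ± 2.76 = (-29.26, -23.74)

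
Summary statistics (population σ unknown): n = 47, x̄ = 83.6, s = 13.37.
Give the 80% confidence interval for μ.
(81.06, 86.14)

t-interval (σ unknown):
df = n - 1 = 46
t* = 1.300 for 80% confidence

Margin of error = t* · s/√n = 1.300 · 13.37/√47 = 2.54

CI: (81.06, 86.14)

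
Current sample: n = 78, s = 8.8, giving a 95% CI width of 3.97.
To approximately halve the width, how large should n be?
n ≈ 312

CI width ∝ 1/√n
To reduce width by factor 2, need √n to grow by 2 → need 2² = 4 times as many samples.

Current: n = 78, width = 3.97
New: n = 312, width ≈ 1.96

Width reduced by factor of 3.97/1.96 = 2.03.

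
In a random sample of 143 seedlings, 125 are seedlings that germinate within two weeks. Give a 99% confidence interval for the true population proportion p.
(0.803, 0.946)

Proportion CI:
p̂ = 125/143 = 0.87413
SE = √(p̂(1-p̂)/n) = √(0.87413 · 0.12587 / 143) = 0.02774

z* = 2.576
Margin = z* · SE = 2.576 · 0.02774 = 0.0715

CI: 0.87413 ± 0.0715 = (0.803, 0.946)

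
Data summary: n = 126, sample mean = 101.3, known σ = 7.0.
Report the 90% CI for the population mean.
(100.27, 102.33)

z-interval (σ known):
z* = 1.645 for 90% confidence

Margin of error = z* · σ/√n = 1.645 · 7.0/√126 = 1.03

CI: (101.3 - 1.03, 101.3 + 1.03) = (100.27, 102.33)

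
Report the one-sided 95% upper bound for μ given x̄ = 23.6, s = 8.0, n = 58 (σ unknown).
μ ≤ 25.36

Upper bound (one-sided):
t* = 1.672 (one-sided for 95%)
Upper bound = x̄ + t* · s/√n = 23.6 + 1.672 · 8.0/√58 = 25.36

We are 95% confident that μ ≤ 25.36.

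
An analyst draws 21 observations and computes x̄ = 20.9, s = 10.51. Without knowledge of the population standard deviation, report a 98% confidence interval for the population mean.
(15.10, 26.70)

t-interval (σ unknown):
df = n - 1 = 20
t* = 2.528 for 98% confidence

Margin of error = t* · s/√n = 2.528 · 10.51/√21 = 5.80

CI: (15.10, 26.70)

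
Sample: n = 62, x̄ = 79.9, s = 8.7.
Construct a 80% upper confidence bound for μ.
μ ≤ 80.84

Upper bound (one-sided):
t* = 0.848 (one-sided for 80%)
Upper bound = x̄ + t* · s/√n = 79.9 + 0.848 · 8.7/√62 = 80.84

We are 80% confident that μ ≤ 80.84.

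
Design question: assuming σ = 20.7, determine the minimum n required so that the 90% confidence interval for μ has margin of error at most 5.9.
n ≥ 34

For margin E ≤ 5.9:
n ≥ (z* · σ / E)²
n ≥ (1.645 · 20.7 / 5.9)²
n ≥ 33.31

Minimum n = 34 (rounding up)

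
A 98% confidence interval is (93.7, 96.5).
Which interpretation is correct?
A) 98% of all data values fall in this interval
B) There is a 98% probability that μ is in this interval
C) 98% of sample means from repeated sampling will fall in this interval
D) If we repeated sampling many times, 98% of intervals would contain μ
D

A) Wrong — a CI is about the parameter μ, not individual data values.
B) Wrong — μ is fixed; the randomness lives in the interval, not in μ.
C) Wrong — coverage applies to intervals containing μ, not to future x̄ values.
D) Correct — this is the frequentist long-run coverage interpretation.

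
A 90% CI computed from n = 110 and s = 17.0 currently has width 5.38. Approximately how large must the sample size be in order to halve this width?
n ≈ 440

CI width ∝ 1/√n
To reduce width by factor 2, need √n to grow by 2 → need 2² = 4 times as many samples.

Current: n = 110, width = 5.38
New: n = 440, width ≈ 2.67

Width reduced by factor of 5.38/2.67 = 2.01.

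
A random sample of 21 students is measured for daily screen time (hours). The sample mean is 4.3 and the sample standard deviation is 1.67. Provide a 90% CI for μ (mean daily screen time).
(3.67, 4.93)

t-interval (σ unknown):
df = n - 1 = 20
t* = 1.725 for 90% confidence

Margin of error = t* · s/√n = 1.725 · 1.67/√21 = 0.63

CI: (3.67, 4.93)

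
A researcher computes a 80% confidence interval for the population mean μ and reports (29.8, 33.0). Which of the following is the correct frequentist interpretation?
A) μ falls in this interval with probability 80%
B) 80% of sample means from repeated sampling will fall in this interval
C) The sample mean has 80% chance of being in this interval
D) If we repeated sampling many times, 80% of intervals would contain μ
D

A) Wrong — μ is fixed; the randomness lives in the interval, not in μ.
B) Wrong — coverage applies to intervals containing μ, not to future x̄ values.
C) Wrong — x̄ is observed and sits in the interval by construction.
D) Correct — this is the frequentist long-run coverage interpretation.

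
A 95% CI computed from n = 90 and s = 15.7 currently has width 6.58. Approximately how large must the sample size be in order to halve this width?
n ≈ 360

CI width ∝ 1/√n
To reduce width by factor 2, need √n to grow by 2 → need 2² = 4 times as many samples.

Current: n = 90, width = 6.58
New: n = 360, width ≈ 3.26

Width reduced by factor of 6.58/3.26 = 2.02.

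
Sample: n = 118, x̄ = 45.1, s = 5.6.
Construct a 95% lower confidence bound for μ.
μ ≥ 44.25

Lower bound (one-sided):
t* = 1.658 (one-sided for 95%)
Lower bound = x̄ - t* · s/√n = 45.1 - 1.658 · 5.6/√118 = 44.25

We are 95% confident that μ ≥ 44.25.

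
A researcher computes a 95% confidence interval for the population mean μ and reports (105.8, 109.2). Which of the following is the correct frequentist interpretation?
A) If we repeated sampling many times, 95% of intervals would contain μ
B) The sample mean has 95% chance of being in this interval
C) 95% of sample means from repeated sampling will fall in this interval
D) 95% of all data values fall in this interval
A

A) Correct — this is the frequentist long-run coverage interpretation.
B) Wrong — x̄ is observed and sits in the interval by construction.
C) Wrong — coverage applies to intervals containing μ, not to future x̄ values.
D) Wrong — a CI is about the parameter μ, not individual data values.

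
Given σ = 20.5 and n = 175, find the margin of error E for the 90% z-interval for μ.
Margin of error = 2.55

Margin of error = z* · σ/√n
= 1.645 · 20.5/√175
= 1.645 · 20.5/13.2288
= 2.55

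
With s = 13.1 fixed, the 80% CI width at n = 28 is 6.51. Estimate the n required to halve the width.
n ≈ 112

CI width ∝ 1/√n
To reduce width by factor 2, need √n to grow by 2 → need 2² = 4 times as many samples.

Current: n = 28, width = 6.51
New: n = 112, width ≈ 3.19

Width reduced by factor of 6.51/3.19 = 2.04.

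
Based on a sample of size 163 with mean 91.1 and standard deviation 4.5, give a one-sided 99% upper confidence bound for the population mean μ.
μ ≤ 91.93

Upper bound (one-sided):
t* = 2.350 (one-sided for 99%)
Upper bound = x̄ + t* · s/√n = 91.1 + 2.350 · 4.5/√163 = 91.93

We are 99% confident that μ ≤ 91.93.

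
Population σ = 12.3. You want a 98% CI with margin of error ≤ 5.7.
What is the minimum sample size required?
n ≥ 26

For margin E ≤ 5.7:
n ≥ (z* · σ / E)²
n ≥ (2.326 · 12.3 / 5.7)²
n ≥ 25.19

Minimum n = 26 (rounding up)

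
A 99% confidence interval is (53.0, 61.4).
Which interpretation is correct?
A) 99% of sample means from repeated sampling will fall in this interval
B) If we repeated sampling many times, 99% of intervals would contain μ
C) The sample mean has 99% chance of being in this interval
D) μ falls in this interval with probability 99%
B

A) Wrong — coverage applies to intervals containing μ, not to future x̄ values.
B) Correct — this is the frequentist long-run coverage interpretation.
C) Wrong — x̄ is observed and sits in the interval by construction.
D) Wrong — μ is fixed; the randomness lives in the interval, not in μ.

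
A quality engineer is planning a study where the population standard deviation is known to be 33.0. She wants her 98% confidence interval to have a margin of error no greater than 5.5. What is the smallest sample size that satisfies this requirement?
n ≥ 195

For margin E ≤ 5.5:
n ≥ (z* · σ / E)²
n ≥ (2.326 · 33.0 / 5.5)²
n ≥ 194.77

Minimum n = 195 (rounding up)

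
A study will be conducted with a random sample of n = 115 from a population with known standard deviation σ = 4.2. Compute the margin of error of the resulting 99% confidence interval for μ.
Margin of error = 1.01

Margin of error = z* · σ/√n
= 2.576 · 4.2/√115
= 2.576 · 4.2/10.7238
= 1.01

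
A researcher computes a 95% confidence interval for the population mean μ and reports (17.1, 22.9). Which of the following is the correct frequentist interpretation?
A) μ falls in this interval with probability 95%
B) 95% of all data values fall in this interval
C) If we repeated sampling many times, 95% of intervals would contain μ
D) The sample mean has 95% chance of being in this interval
C

A) Wrong — μ is fixed; the randomness lives in the interval, not in μ.
B) Wrong — a CI is about the parameter μ, not individual data values.
C) Correct — this is the frequentist long-run coverage interpretation.
D) Wrong — x̄ is observed and sits in the interval by construction.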